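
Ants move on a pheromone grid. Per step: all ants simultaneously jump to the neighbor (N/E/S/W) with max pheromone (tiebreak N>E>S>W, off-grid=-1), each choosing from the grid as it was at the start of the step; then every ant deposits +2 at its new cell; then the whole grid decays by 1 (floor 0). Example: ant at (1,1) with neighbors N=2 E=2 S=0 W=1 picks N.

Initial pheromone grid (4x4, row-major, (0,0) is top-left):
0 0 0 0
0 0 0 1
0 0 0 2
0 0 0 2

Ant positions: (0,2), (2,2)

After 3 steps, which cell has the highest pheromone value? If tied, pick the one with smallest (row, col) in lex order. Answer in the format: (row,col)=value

Step 1: ant0:(0,2)->E->(0,3) | ant1:(2,2)->E->(2,3)
  grid max=3 at (2,3)
Step 2: ant0:(0,3)->S->(1,3) | ant1:(2,3)->S->(3,3)
  grid max=2 at (2,3)
Step 3: ant0:(1,3)->S->(2,3) | ant1:(3,3)->N->(2,3)
  grid max=5 at (2,3)
Final grid:
  0 0 0 0
  0 0 0 0
  0 0 0 5
  0 0 0 1
Max pheromone 5 at (2,3)

Answer: (2,3)=5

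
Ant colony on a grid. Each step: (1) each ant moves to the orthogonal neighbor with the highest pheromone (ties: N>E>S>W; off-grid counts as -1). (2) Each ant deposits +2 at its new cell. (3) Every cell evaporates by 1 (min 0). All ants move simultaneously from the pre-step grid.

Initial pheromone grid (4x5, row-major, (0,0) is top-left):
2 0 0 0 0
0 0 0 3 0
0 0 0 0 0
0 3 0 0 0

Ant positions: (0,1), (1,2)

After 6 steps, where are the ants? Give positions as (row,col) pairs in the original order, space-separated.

Step 1: ant0:(0,1)->W->(0,0) | ant1:(1,2)->E->(1,3)
  grid max=4 at (1,3)
Step 2: ant0:(0,0)->E->(0,1) | ant1:(1,3)->N->(0,3)
  grid max=3 at (1,3)
Step 3: ant0:(0,1)->W->(0,0) | ant1:(0,3)->S->(1,3)
  grid max=4 at (1,3)
Step 4: ant0:(0,0)->E->(0,1) | ant1:(1,3)->N->(0,3)
  grid max=3 at (1,3)
Step 5: ant0:(0,1)->W->(0,0) | ant1:(0,3)->S->(1,3)
  grid max=4 at (1,3)
Step 6: ant0:(0,0)->E->(0,1) | ant1:(1,3)->N->(0,3)
  grid max=3 at (1,3)

(0,1) (0,3)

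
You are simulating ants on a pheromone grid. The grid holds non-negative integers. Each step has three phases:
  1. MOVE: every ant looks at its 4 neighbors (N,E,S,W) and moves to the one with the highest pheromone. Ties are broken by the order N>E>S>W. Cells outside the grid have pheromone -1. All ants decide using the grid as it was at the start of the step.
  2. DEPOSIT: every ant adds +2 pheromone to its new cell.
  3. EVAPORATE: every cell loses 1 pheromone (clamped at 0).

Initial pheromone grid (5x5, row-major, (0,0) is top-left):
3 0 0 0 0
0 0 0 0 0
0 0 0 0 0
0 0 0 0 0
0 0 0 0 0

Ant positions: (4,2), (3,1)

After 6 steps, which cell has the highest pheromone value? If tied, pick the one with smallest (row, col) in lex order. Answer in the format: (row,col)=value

Answer: (0,2)=5

Derivation:
Step 1: ant0:(4,2)->N->(3,2) | ant1:(3,1)->N->(2,1)
  grid max=2 at (0,0)
Step 2: ant0:(3,2)->N->(2,2) | ant1:(2,1)->N->(1,1)
  grid max=1 at (0,0)
Step 3: ant0:(2,2)->N->(1,2) | ant1:(1,1)->N->(0,1)
  grid max=1 at (0,1)
Step 4: ant0:(1,2)->N->(0,2) | ant1:(0,1)->E->(0,2)
  grid max=3 at (0,2)
Step 5: ant0:(0,2)->E->(0,3) | ant1:(0,2)->E->(0,3)
  grid max=3 at (0,3)
Step 6: ant0:(0,3)->W->(0,2) | ant1:(0,3)->W->(0,2)
  grid max=5 at (0,2)
Final grid:
  0 0 5 2 0
  0 0 0 0 0
  0 0 0 0 0
  0 0 0 0 0
  0 0 0 0 0
Max pheromone 5 at (0,2)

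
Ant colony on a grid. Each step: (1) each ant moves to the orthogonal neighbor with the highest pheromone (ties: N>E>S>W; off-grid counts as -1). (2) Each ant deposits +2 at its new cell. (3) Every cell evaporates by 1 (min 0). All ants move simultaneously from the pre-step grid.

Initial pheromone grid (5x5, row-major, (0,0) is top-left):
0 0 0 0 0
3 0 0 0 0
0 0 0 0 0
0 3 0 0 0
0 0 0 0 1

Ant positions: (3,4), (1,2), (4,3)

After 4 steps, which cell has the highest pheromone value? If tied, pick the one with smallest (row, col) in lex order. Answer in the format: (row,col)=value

Step 1: ant0:(3,4)->S->(4,4) | ant1:(1,2)->N->(0,2) | ant2:(4,3)->E->(4,4)
  grid max=4 at (4,4)
Step 2: ant0:(4,4)->N->(3,4) | ant1:(0,2)->E->(0,3) | ant2:(4,4)->N->(3,4)
  grid max=3 at (3,4)
Step 3: ant0:(3,4)->S->(4,4) | ant1:(0,3)->E->(0,4) | ant2:(3,4)->S->(4,4)
  grid max=6 at (4,4)
Step 4: ant0:(4,4)->N->(3,4) | ant1:(0,4)->S->(1,4) | ant2:(4,4)->N->(3,4)
  grid max=5 at (3,4)
Final grid:
  0 0 0 0 0
  0 0 0 0 1
  0 0 0 0 0
  0 0 0 0 5
  0 0 0 0 5
Max pheromone 5 at (3,4)

Answer: (3,4)=5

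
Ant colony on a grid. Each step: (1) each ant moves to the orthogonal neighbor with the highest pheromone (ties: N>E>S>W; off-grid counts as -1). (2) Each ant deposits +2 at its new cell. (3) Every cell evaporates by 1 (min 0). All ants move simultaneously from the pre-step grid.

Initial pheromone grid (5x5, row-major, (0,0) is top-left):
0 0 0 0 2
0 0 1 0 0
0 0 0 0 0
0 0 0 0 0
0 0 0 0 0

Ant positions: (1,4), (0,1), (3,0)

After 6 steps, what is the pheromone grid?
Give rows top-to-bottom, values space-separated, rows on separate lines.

After step 1: ants at (0,4),(0,2),(2,0)
  0 0 1 0 3
  0 0 0 0 0
  1 0 0 0 0
  0 0 0 0 0
  0 0 0 0 0
After step 2: ants at (1,4),(0,3),(1,0)
  0 0 0 1 2
  1 0 0 0 1
  0 0 0 0 0
  0 0 0 0 0
  0 0 0 0 0
After step 3: ants at (0,4),(0,4),(0,0)
  1 0 0 0 5
  0 0 0 0 0
  0 0 0 0 0
  0 0 0 0 0
  0 0 0 0 0
After step 4: ants at (1,4),(1,4),(0,1)
  0 1 0 0 4
  0 0 0 0 3
  0 0 0 0 0
  0 0 0 0 0
  0 0 0 0 0
After step 5: ants at (0,4),(0,4),(0,2)
  0 0 1 0 7
  0 0 0 0 2
  0 0 0 0 0
  0 0 0 0 0
  0 0 0 0 0
After step 6: ants at (1,4),(1,4),(0,3)
  0 0 0 1 6
  0 0 0 0 5
  0 0 0 0 0
  0 0 0 0 0
  0 0 0 0 0

0 0 0 1 6
0 0 0 0 5
0 0 0 0 0
0 0 0 0 0
0 0 0 0 0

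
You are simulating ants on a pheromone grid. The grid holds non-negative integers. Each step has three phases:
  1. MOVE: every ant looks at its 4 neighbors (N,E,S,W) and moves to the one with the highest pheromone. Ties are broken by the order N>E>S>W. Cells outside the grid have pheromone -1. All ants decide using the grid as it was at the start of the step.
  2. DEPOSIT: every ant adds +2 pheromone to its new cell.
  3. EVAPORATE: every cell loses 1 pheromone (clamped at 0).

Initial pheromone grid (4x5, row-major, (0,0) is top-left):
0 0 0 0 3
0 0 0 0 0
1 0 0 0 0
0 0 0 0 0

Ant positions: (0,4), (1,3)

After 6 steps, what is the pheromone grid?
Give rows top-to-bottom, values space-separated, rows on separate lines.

After step 1: ants at (1,4),(0,3)
  0 0 0 1 2
  0 0 0 0 1
  0 0 0 0 0
  0 0 0 0 0
After step 2: ants at (0,4),(0,4)
  0 0 0 0 5
  0 0 0 0 0
  0 0 0 0 0
  0 0 0 0 0
After step 3: ants at (1,4),(1,4)
  0 0 0 0 4
  0 0 0 0 3
  0 0 0 0 0
  0 0 0 0 0
After step 4: ants at (0,4),(0,4)
  0 0 0 0 7
  0 0 0 0 2
  0 0 0 0 0
  0 0 0 0 0
After step 5: ants at (1,4),(1,4)
  0 0 0 0 6
  0 0 0 0 5
  0 0 0 0 0
  0 0 0 0 0
After step 6: ants at (0,4),(0,4)
  0 0 0 0 9
  0 0 0 0 4
  0 0 0 0 0
  0 0 0 0 0

0 0 0 0 9
0 0 0 0 4
0 0 0 0 0
0 0 0 0 0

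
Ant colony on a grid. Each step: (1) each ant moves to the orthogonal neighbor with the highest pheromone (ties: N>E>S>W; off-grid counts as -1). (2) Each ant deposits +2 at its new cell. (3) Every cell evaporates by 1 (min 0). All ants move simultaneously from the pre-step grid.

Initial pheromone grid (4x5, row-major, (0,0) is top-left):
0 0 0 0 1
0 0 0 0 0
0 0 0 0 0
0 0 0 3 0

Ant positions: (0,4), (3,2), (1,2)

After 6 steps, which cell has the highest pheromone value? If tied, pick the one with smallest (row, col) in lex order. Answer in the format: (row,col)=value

Step 1: ant0:(0,4)->S->(1,4) | ant1:(3,2)->E->(3,3) | ant2:(1,2)->N->(0,2)
  grid max=4 at (3,3)
Step 2: ant0:(1,4)->N->(0,4) | ant1:(3,3)->N->(2,3) | ant2:(0,2)->E->(0,3)
  grid max=3 at (3,3)
Step 3: ant0:(0,4)->W->(0,3) | ant1:(2,3)->S->(3,3) | ant2:(0,3)->E->(0,4)
  grid max=4 at (3,3)
Step 4: ant0:(0,3)->E->(0,4) | ant1:(3,3)->N->(2,3) | ant2:(0,4)->W->(0,3)
  grid max=3 at (0,3)
Step 5: ant0:(0,4)->W->(0,3) | ant1:(2,3)->S->(3,3) | ant2:(0,3)->E->(0,4)
  grid max=4 at (0,3)
Step 6: ant0:(0,3)->E->(0,4) | ant1:(3,3)->N->(2,3) | ant2:(0,4)->W->(0,3)
  grid max=5 at (0,3)
Final grid:
  0 0 0 5 5
  0 0 0 0 0
  0 0 0 1 0
  0 0 0 3 0
Max pheromone 5 at (0,3)

Answer: (0,3)=5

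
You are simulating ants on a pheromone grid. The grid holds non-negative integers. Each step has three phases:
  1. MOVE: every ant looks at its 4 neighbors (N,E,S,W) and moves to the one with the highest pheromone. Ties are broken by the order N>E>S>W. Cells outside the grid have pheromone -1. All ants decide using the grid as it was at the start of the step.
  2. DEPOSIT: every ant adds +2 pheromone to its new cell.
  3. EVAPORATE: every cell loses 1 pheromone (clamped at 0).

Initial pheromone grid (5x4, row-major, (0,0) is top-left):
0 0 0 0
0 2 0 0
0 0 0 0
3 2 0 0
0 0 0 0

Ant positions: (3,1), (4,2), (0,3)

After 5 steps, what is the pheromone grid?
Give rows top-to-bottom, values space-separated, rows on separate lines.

After step 1: ants at (3,0),(3,2),(1,3)
  0 0 0 0
  0 1 0 1
  0 0 0 0
  4 1 1 0
  0 0 0 0
After step 2: ants at (3,1),(3,1),(0,3)
  0 0 0 1
  0 0 0 0
  0 0 0 0
  3 4 0 0
  0 0 0 0
After step 3: ants at (3,0),(3,0),(1,3)
  0 0 0 0
  0 0 0 1
  0 0 0 0
  6 3 0 0
  0 0 0 0
After step 4: ants at (3,1),(3,1),(0,3)
  0 0 0 1
  0 0 0 0
  0 0 0 0
  5 6 0 0
  0 0 0 0
After step 5: ants at (3,0),(3,0),(1,3)
  0 0 0 0
  0 0 0 1
  0 0 0 0
  8 5 0 0
  0 0 0 0

0 0 0 0
0 0 0 1
0 0 0 0
8 5 0 0
0 0 0 0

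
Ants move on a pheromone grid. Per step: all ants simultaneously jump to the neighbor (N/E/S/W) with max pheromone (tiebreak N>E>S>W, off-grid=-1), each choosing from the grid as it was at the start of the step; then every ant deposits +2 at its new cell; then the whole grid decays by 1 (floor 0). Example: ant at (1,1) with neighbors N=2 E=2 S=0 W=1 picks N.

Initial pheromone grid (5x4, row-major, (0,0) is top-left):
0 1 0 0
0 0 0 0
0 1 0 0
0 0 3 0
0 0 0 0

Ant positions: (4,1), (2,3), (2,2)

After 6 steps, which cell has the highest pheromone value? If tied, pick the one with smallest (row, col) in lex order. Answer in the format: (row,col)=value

Answer: (3,2)=9

Derivation:
Step 1: ant0:(4,1)->N->(3,1) | ant1:(2,3)->N->(1,3) | ant2:(2,2)->S->(3,2)
  grid max=4 at (3,2)
Step 2: ant0:(3,1)->E->(3,2) | ant1:(1,3)->N->(0,3) | ant2:(3,2)->W->(3,1)
  grid max=5 at (3,2)
Step 3: ant0:(3,2)->W->(3,1) | ant1:(0,3)->S->(1,3) | ant2:(3,1)->E->(3,2)
  grid max=6 at (3,2)
Step 4: ant0:(3,1)->E->(3,2) | ant1:(1,3)->N->(0,3) | ant2:(3,2)->W->(3,1)
  grid max=7 at (3,2)
Step 5: ant0:(3,2)->W->(3,1) | ant1:(0,3)->S->(1,3) | ant2:(3,1)->E->(3,2)
  grid max=8 at (3,2)
Step 6: ant0:(3,1)->E->(3,2) | ant1:(1,3)->N->(0,3) | ant2:(3,2)->W->(3,1)
  grid max=9 at (3,2)
Final grid:
  0 0 0 1
  0 0 0 0
  0 0 0 0
  0 6 9 0
  0 0 0 0
Max pheromone 9 at (3,2)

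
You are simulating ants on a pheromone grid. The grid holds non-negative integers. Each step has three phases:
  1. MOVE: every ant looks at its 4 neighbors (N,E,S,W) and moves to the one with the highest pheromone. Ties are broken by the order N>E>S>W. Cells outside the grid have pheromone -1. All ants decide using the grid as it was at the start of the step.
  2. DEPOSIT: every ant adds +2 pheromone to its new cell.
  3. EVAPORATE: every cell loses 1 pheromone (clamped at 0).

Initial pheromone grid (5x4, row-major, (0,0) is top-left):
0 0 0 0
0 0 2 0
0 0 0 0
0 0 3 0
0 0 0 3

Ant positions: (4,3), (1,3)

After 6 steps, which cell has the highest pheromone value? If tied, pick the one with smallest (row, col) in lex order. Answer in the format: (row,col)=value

Step 1: ant0:(4,3)->N->(3,3) | ant1:(1,3)->W->(1,2)
  grid max=3 at (1,2)
Step 2: ant0:(3,3)->S->(4,3) | ant1:(1,2)->N->(0,2)
  grid max=3 at (4,3)
Step 3: ant0:(4,3)->N->(3,3) | ant1:(0,2)->S->(1,2)
  grid max=3 at (1,2)
Step 4: ant0:(3,3)->S->(4,3) | ant1:(1,2)->N->(0,2)
  grid max=3 at (4,3)
Step 5: ant0:(4,3)->N->(3,3) | ant1:(0,2)->S->(1,2)
  grid max=3 at (1,2)
Step 6: ant0:(3,3)->S->(4,3) | ant1:(1,2)->N->(0,2)
  grid max=3 at (4,3)
Final grid:
  0 0 1 0
  0 0 2 0
  0 0 0 0
  0 0 0 0
  0 0 0 3
Max pheromone 3 at (4,3)

Answer: (4,3)=3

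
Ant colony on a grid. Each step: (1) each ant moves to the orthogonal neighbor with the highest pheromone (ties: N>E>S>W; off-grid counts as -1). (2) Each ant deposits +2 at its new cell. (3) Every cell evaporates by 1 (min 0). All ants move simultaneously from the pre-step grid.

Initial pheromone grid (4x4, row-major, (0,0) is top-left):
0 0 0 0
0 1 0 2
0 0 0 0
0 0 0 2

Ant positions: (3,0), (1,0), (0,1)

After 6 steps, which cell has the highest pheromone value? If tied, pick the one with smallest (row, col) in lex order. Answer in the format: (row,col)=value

Step 1: ant0:(3,0)->N->(2,0) | ant1:(1,0)->E->(1,1) | ant2:(0,1)->S->(1,1)
  grid max=4 at (1,1)
Step 2: ant0:(2,0)->N->(1,0) | ant1:(1,1)->N->(0,1) | ant2:(1,1)->N->(0,1)
  grid max=3 at (0,1)
Step 3: ant0:(1,0)->E->(1,1) | ant1:(0,1)->S->(1,1) | ant2:(0,1)->S->(1,1)
  grid max=8 at (1,1)
Step 4: ant0:(1,1)->N->(0,1) | ant1:(1,1)->N->(0,1) | ant2:(1,1)->N->(0,1)
  grid max=7 at (0,1)
Step 5: ant0:(0,1)->S->(1,1) | ant1:(0,1)->S->(1,1) | ant2:(0,1)->S->(1,1)
  grid max=12 at (1,1)
Step 6: ant0:(1,1)->N->(0,1) | ant1:(1,1)->N->(0,1) | ant2:(1,1)->N->(0,1)
  grid max=11 at (0,1)
Final grid:
  0 11 0 0
  0 11 0 0
  0 0 0 0
  0 0 0 0
Max pheromone 11 at (0,1)

Answer: (0,1)=11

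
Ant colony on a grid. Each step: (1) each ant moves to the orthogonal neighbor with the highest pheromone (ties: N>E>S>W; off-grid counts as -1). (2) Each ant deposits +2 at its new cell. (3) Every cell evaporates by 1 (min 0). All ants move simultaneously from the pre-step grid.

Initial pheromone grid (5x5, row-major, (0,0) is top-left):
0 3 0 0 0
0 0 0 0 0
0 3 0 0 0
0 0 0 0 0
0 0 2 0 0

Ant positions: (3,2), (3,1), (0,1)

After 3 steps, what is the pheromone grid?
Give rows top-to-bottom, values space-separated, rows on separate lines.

After step 1: ants at (4,2),(2,1),(0,2)
  0 2 1 0 0
  0 0 0 0 0
  0 4 0 0 0
  0 0 0 0 0
  0 0 3 0 0
After step 2: ants at (3,2),(1,1),(0,1)
  0 3 0 0 0
  0 1 0 0 0
  0 3 0 0 0
  0 0 1 0 0
  0 0 2 0 0
After step 3: ants at (4,2),(0,1),(1,1)
  0 4 0 0 0
  0 2 0 0 0
  0 2 0 0 0
  0 0 0 0 0
  0 0 3 0 0

0 4 0 0 0
0 2 0 0 0
0 2 0 0 0
0 0 0 0 0
0 0 3 0 0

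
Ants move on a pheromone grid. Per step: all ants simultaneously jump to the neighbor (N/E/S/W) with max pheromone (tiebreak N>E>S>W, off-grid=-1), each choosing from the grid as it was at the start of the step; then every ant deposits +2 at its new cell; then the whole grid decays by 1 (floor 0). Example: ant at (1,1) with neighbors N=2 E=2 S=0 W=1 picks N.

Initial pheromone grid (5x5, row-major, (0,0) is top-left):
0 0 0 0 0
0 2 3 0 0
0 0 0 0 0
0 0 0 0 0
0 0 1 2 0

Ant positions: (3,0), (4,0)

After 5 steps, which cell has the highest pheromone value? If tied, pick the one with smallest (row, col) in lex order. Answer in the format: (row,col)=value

Answer: (2,0)=5

Derivation:
Step 1: ant0:(3,0)->N->(2,0) | ant1:(4,0)->N->(3,0)
  grid max=2 at (1,2)
Step 2: ant0:(2,0)->S->(3,0) | ant1:(3,0)->N->(2,0)
  grid max=2 at (2,0)
Step 3: ant0:(3,0)->N->(2,0) | ant1:(2,0)->S->(3,0)
  grid max=3 at (2,0)
Step 4: ant0:(2,0)->S->(3,0) | ant1:(3,0)->N->(2,0)
  grid max=4 at (2,0)
Step 5: ant0:(3,0)->N->(2,0) | ant1:(2,0)->S->(3,0)
  grid max=5 at (2,0)
Final grid:
  0 0 0 0 0
  0 0 0 0 0
  5 0 0 0 0
  5 0 0 0 0
  0 0 0 0 0
Max pheromone 5 at (2,0)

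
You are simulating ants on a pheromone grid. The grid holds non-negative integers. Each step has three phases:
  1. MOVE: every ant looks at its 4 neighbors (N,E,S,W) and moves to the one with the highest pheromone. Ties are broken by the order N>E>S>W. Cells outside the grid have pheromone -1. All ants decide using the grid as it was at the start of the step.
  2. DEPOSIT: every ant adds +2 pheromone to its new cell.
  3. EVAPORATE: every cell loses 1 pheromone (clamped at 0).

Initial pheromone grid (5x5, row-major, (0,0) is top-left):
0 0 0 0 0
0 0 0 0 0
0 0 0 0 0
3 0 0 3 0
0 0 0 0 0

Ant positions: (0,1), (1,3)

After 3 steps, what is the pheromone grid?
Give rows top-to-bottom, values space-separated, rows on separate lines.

After step 1: ants at (0,2),(0,3)
  0 0 1 1 0
  0 0 0 0 0
  0 0 0 0 0
  2 0 0 2 0
  0 0 0 0 0
After step 2: ants at (0,3),(0,2)
  0 0 2 2 0
  0 0 0 0 0
  0 0 0 0 0
  1 0 0 1 0
  0 0 0 0 0
After step 3: ants at (0,2),(0,3)
  0 0 3 3 0
  0 0 0 0 0
  0 0 0 0 0
  0 0 0 0 0
  0 0 0 0 0

0 0 3 3 0
0 0 0 0 0
0 0 0 0 0
0 0 0 0 0
0 0 0 0 0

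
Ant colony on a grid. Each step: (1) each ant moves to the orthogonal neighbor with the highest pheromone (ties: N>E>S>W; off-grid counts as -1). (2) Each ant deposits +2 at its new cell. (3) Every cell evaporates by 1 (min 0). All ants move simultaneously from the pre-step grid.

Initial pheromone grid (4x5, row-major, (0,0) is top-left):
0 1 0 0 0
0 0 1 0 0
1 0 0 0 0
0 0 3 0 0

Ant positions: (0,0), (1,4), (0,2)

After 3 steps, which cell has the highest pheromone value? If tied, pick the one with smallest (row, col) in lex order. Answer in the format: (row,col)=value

Step 1: ant0:(0,0)->E->(0,1) | ant1:(1,4)->N->(0,4) | ant2:(0,2)->S->(1,2)
  grid max=2 at (0,1)
Step 2: ant0:(0,1)->E->(0,2) | ant1:(0,4)->S->(1,4) | ant2:(1,2)->N->(0,2)
  grid max=3 at (0,2)
Step 3: ant0:(0,2)->S->(1,2) | ant1:(1,4)->N->(0,4) | ant2:(0,2)->S->(1,2)
  grid max=4 at (1,2)
Final grid:
  0 0 2 0 1
  0 0 4 0 0
  0 0 0 0 0
  0 0 0 0 0
Max pheromone 4 at (1,2)

Answer: (1,2)=4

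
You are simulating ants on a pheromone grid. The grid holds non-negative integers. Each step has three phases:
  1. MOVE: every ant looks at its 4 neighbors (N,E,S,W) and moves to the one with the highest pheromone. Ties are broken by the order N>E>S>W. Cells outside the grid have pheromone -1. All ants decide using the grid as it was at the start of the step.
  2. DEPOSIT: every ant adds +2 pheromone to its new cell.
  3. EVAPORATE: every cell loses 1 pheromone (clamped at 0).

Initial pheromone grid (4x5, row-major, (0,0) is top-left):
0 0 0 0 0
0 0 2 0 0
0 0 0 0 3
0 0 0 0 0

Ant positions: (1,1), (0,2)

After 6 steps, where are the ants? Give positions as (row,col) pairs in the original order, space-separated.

Step 1: ant0:(1,1)->E->(1,2) | ant1:(0,2)->S->(1,2)
  grid max=5 at (1,2)
Step 2: ant0:(1,2)->N->(0,2) | ant1:(1,2)->N->(0,2)
  grid max=4 at (1,2)
Step 3: ant0:(0,2)->S->(1,2) | ant1:(0,2)->S->(1,2)
  grid max=7 at (1,2)
Step 4: ant0:(1,2)->N->(0,2) | ant1:(1,2)->N->(0,2)
  grid max=6 at (1,2)
Step 5: ant0:(0,2)->S->(1,2) | ant1:(0,2)->S->(1,2)
  grid max=9 at (1,2)
Step 6: ant0:(1,2)->N->(0,2) | ant1:(1,2)->N->(0,2)
  grid max=8 at (1,2)

(0,2) (0,2)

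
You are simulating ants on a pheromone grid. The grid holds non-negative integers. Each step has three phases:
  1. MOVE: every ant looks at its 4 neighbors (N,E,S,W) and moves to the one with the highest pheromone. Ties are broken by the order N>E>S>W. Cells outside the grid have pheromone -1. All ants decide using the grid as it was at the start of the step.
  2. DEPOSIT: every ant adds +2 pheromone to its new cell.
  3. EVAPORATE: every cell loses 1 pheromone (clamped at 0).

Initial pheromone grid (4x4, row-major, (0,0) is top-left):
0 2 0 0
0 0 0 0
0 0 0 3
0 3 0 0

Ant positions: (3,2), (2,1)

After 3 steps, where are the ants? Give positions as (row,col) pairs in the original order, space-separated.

Step 1: ant0:(3,2)->W->(3,1) | ant1:(2,1)->S->(3,1)
  grid max=6 at (3,1)
Step 2: ant0:(3,1)->N->(2,1) | ant1:(3,1)->N->(2,1)
  grid max=5 at (3,1)
Step 3: ant0:(2,1)->S->(3,1) | ant1:(2,1)->S->(3,1)
  grid max=8 at (3,1)

(3,1) (3,1)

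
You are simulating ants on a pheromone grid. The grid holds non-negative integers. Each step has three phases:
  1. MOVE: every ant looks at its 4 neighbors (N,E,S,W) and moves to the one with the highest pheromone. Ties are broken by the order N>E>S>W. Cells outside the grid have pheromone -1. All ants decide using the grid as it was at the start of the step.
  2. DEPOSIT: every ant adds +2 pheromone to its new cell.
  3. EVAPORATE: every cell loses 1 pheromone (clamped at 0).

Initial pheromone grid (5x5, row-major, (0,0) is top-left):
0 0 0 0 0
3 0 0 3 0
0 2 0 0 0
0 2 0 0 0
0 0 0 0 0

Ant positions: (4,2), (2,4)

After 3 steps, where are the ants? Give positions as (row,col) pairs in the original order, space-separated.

Step 1: ant0:(4,2)->N->(3,2) | ant1:(2,4)->N->(1,4)
  grid max=2 at (1,0)
Step 2: ant0:(3,2)->W->(3,1) | ant1:(1,4)->W->(1,3)
  grid max=3 at (1,3)
Step 3: ant0:(3,1)->N->(2,1) | ant1:(1,3)->N->(0,3)
  grid max=2 at (1,3)

(2,1) (0,3)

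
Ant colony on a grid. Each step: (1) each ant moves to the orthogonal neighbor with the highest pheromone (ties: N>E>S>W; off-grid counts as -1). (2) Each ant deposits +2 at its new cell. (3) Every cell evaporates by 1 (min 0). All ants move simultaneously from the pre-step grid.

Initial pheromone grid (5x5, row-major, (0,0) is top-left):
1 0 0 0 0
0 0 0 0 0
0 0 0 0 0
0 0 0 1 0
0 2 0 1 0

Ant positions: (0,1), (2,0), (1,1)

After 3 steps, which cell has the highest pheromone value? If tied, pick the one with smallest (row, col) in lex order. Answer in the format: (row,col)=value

Answer: (0,0)=6

Derivation:
Step 1: ant0:(0,1)->W->(0,0) | ant1:(2,0)->N->(1,0) | ant2:(1,1)->N->(0,1)
  grid max=2 at (0,0)
Step 2: ant0:(0,0)->E->(0,1) | ant1:(1,0)->N->(0,0) | ant2:(0,1)->W->(0,0)
  grid max=5 at (0,0)
Step 3: ant0:(0,1)->W->(0,0) | ant1:(0,0)->E->(0,1) | ant2:(0,0)->E->(0,1)
  grid max=6 at (0,0)
Final grid:
  6 5 0 0 0
  0 0 0 0 0
  0 0 0 0 0
  0 0 0 0 0
  0 0 0 0 0
Max pheromone 6 at (0,0)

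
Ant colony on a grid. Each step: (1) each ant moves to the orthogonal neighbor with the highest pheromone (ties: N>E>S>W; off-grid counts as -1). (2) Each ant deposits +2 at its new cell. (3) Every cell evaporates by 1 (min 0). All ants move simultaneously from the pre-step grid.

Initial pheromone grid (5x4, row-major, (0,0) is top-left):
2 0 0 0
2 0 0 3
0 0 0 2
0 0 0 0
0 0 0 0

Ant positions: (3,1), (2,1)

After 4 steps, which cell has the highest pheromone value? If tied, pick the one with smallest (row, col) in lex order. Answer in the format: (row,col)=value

Answer: (1,1)=4

Derivation:
Step 1: ant0:(3,1)->N->(2,1) | ant1:(2,1)->N->(1,1)
  grid max=2 at (1,3)
Step 2: ant0:(2,1)->N->(1,1) | ant1:(1,1)->S->(2,1)
  grid max=2 at (1,1)
Step 3: ant0:(1,1)->S->(2,1) | ant1:(2,1)->N->(1,1)
  grid max=3 at (1,1)
Step 4: ant0:(2,1)->N->(1,1) | ant1:(1,1)->S->(2,1)
  grid max=4 at (1,1)
Final grid:
  0 0 0 0
  0 4 0 0
  0 4 0 0
  0 0 0 0
  0 0 0 0
Max pheromone 4 at (1,1)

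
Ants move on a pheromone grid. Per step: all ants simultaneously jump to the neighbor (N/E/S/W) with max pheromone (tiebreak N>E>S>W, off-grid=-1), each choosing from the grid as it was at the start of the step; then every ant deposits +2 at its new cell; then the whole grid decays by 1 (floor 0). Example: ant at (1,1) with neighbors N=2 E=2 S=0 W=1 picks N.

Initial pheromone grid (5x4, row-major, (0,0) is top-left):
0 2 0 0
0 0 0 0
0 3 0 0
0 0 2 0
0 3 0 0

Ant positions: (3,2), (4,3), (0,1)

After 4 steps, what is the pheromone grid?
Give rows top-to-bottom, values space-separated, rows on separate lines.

After step 1: ants at (2,2),(3,3),(0,2)
  0 1 1 0
  0 0 0 0
  0 2 1 0
  0 0 1 1
  0 2 0 0
After step 2: ants at (2,1),(3,2),(0,1)
  0 2 0 0
  0 0 0 0
  0 3 0 0
  0 0 2 0
  0 1 0 0
After step 3: ants at (1,1),(2,2),(0,2)
  0 1 1 0
  0 1 0 0
  0 2 1 0
  0 0 1 0
  0 0 0 0
After step 4: ants at (2,1),(2,1),(0,1)
  0 2 0 0
  0 0 0 0
  0 5 0 0
  0 0 0 0
  0 0 0 0

0 2 0 0
0 0 0 0
0 5 0 0
0 0 0 0
0 0 0 0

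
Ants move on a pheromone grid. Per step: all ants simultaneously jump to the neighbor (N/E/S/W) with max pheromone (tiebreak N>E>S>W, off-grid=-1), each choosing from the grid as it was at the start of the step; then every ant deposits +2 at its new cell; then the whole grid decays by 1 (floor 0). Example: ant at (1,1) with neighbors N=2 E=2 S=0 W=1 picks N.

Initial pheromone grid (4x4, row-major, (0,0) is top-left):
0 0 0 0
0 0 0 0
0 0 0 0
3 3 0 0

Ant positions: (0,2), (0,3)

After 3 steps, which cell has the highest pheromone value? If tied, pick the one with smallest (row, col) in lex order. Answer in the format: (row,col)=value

Step 1: ant0:(0,2)->E->(0,3) | ant1:(0,3)->S->(1,3)
  grid max=2 at (3,0)
Step 2: ant0:(0,3)->S->(1,3) | ant1:(1,3)->N->(0,3)
  grid max=2 at (0,3)
Step 3: ant0:(1,3)->N->(0,3) | ant1:(0,3)->S->(1,3)
  grid max=3 at (0,3)
Final grid:
  0 0 0 3
  0 0 0 3
  0 0 0 0
  0 0 0 0
Max pheromone 3 at (0,3)

Answer: (0,3)=3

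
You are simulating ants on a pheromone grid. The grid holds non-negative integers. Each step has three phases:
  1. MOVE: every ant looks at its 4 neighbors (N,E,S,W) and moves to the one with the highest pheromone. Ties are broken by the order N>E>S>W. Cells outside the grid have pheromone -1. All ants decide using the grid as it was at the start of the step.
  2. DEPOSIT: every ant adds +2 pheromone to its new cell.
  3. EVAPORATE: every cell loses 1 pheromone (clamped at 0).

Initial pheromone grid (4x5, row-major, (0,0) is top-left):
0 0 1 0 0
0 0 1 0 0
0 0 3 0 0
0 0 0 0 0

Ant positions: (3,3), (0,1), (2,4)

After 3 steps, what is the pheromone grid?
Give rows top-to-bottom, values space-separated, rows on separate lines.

After step 1: ants at (2,3),(0,2),(1,4)
  0 0 2 0 0
  0 0 0 0 1
  0 0 2 1 0
  0 0 0 0 0
After step 2: ants at (2,2),(0,3),(0,4)
  0 0 1 1 1
  0 0 0 0 0
  0 0 3 0 0
  0 0 0 0 0
After step 3: ants at (1,2),(0,4),(0,3)
  0 0 0 2 2
  0 0 1 0 0
  0 0 2 0 0
  0 0 0 0 0

0 0 0 2 2
0 0 1 0 0
0 0 2 0 0
0 0 0 0 0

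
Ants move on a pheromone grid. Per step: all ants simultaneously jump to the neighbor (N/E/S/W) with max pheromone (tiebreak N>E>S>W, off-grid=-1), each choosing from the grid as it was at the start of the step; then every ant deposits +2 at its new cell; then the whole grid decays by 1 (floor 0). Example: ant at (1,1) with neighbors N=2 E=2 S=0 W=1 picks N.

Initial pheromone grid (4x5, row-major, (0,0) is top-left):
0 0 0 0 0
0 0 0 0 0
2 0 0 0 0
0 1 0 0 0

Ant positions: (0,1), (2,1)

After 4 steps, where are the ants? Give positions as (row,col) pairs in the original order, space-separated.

Step 1: ant0:(0,1)->E->(0,2) | ant1:(2,1)->W->(2,0)
  grid max=3 at (2,0)
Step 2: ant0:(0,2)->E->(0,3) | ant1:(2,0)->N->(1,0)
  grid max=2 at (2,0)
Step 3: ant0:(0,3)->E->(0,4) | ant1:(1,0)->S->(2,0)
  grid max=3 at (2,0)
Step 4: ant0:(0,4)->S->(1,4) | ant1:(2,0)->N->(1,0)
  grid max=2 at (2,0)

(1,4) (1,0)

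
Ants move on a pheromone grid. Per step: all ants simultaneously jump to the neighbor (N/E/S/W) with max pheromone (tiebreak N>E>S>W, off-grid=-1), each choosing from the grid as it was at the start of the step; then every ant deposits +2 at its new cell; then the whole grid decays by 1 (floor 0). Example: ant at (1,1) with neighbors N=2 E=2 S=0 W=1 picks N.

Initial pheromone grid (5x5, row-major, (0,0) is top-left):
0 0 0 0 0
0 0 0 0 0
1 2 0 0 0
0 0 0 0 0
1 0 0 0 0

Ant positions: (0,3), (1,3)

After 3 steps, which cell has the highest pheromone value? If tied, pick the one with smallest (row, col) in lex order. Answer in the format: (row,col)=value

Answer: (0,3)=3

Derivation:
Step 1: ant0:(0,3)->E->(0,4) | ant1:(1,3)->N->(0,3)
  grid max=1 at (0,3)
Step 2: ant0:(0,4)->W->(0,3) | ant1:(0,3)->E->(0,4)
  grid max=2 at (0,3)
Step 3: ant0:(0,3)->E->(0,4) | ant1:(0,4)->W->(0,3)
  grid max=3 at (0,3)
Final grid:
  0 0 0 3 3
  0 0 0 0 0
  0 0 0 0 0
  0 0 0 0 0
  0 0 0 0 0
Max pheromone 3 at (0,3)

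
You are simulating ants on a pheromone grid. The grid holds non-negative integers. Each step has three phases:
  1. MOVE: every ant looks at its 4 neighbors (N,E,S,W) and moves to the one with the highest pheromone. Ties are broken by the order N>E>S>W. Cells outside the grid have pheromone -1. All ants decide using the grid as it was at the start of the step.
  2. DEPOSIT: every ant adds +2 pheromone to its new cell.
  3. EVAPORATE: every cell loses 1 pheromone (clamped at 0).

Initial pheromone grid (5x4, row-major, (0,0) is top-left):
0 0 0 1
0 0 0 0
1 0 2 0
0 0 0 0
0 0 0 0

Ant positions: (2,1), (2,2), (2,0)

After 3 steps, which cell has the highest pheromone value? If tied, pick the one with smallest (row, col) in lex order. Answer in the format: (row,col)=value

Step 1: ant0:(2,1)->E->(2,2) | ant1:(2,2)->N->(1,2) | ant2:(2,0)->N->(1,0)
  grid max=3 at (2,2)
Step 2: ant0:(2,2)->N->(1,2) | ant1:(1,2)->S->(2,2) | ant2:(1,0)->N->(0,0)
  grid max=4 at (2,2)
Step 3: ant0:(1,2)->S->(2,2) | ant1:(2,2)->N->(1,2) | ant2:(0,0)->E->(0,1)
  grid max=5 at (2,2)
Final grid:
  0 1 0 0
  0 0 3 0
  0 0 5 0
  0 0 0 0
  0 0 0 0
Max pheromone 5 at (2,2)

Answer: (2,2)=5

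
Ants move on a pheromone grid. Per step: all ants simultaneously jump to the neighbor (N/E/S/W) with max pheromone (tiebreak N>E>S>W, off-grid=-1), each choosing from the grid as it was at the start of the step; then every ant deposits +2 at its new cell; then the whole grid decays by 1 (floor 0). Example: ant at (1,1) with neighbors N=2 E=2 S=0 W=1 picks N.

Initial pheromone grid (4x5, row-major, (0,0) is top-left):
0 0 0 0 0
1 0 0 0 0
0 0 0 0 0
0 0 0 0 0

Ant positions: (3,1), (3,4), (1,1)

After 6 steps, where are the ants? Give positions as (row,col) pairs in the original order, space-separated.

Step 1: ant0:(3,1)->N->(2,1) | ant1:(3,4)->N->(2,4) | ant2:(1,1)->W->(1,0)
  grid max=2 at (1,0)
Step 2: ant0:(2,1)->N->(1,1) | ant1:(2,4)->N->(1,4) | ant2:(1,0)->N->(0,0)
  grid max=1 at (0,0)
Step 3: ant0:(1,1)->W->(1,0) | ant1:(1,4)->N->(0,4) | ant2:(0,0)->S->(1,0)
  grid max=4 at (1,0)
Step 4: ant0:(1,0)->N->(0,0) | ant1:(0,4)->S->(1,4) | ant2:(1,0)->N->(0,0)
  grid max=3 at (0,0)
Step 5: ant0:(0,0)->S->(1,0) | ant1:(1,4)->N->(0,4) | ant2:(0,0)->S->(1,0)
  grid max=6 at (1,0)
Step 6: ant0:(1,0)->N->(0,0) | ant1:(0,4)->S->(1,4) | ant2:(1,0)->N->(0,0)
  grid max=5 at (0,0)

(0,0) (1,4) (0,0)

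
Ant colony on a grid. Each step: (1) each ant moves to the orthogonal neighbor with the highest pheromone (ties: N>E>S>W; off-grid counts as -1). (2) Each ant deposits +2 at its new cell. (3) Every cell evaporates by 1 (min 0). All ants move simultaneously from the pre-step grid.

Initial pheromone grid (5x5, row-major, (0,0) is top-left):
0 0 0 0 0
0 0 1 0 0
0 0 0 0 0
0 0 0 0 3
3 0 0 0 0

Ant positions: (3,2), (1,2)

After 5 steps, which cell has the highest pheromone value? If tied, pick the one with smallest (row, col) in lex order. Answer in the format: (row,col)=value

Answer: (0,4)=3

Derivation:
Step 1: ant0:(3,2)->N->(2,2) | ant1:(1,2)->N->(0,2)
  grid max=2 at (3,4)
Step 2: ant0:(2,2)->N->(1,2) | ant1:(0,2)->E->(0,3)
  grid max=1 at (0,3)
Step 3: ant0:(1,2)->N->(0,2) | ant1:(0,3)->E->(0,4)
  grid max=1 at (0,2)
Step 4: ant0:(0,2)->E->(0,3) | ant1:(0,4)->S->(1,4)
  grid max=1 at (0,3)
Step 5: ant0:(0,3)->E->(0,4) | ant1:(1,4)->N->(0,4)
  grid max=3 at (0,4)
Final grid:
  0 0 0 0 3
  0 0 0 0 0
  0 0 0 0 0
  0 0 0 0 0
  0 0 0 0 0
Max pheromone 3 at (0,4)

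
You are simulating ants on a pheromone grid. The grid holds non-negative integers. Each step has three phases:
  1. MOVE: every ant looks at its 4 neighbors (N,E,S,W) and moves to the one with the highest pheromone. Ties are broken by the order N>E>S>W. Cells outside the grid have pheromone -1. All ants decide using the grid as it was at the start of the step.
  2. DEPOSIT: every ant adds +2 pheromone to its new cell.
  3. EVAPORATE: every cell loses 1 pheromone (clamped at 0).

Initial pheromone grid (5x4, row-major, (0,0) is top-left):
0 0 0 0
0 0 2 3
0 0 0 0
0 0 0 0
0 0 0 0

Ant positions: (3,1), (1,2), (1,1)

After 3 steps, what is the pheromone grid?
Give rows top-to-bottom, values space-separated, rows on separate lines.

After step 1: ants at (2,1),(1,3),(1,2)
  0 0 0 0
  0 0 3 4
  0 1 0 0
  0 0 0 0
  0 0 0 0
After step 2: ants at (1,1),(1,2),(1,3)
  0 0 0 0
  0 1 4 5
  0 0 0 0
  0 0 0 0
  0 0 0 0
After step 3: ants at (1,2),(1,3),(1,2)
  0 0 0 0
  0 0 7 6
  0 0 0 0
  0 0 0 0
  0 0 0 0

0 0 0 0
0 0 7 6
0 0 0 0
0 0 0 0
0 0 0 0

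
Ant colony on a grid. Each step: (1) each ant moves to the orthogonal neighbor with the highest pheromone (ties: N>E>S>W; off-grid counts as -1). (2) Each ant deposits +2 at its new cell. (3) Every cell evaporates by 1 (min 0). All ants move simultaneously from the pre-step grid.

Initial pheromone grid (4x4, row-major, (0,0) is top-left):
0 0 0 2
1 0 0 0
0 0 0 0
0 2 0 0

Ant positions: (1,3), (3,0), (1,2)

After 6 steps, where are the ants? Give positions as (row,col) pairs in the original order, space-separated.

Step 1: ant0:(1,3)->N->(0,3) | ant1:(3,0)->E->(3,1) | ant2:(1,2)->N->(0,2)
  grid max=3 at (0,3)
Step 2: ant0:(0,3)->W->(0,2) | ant1:(3,1)->N->(2,1) | ant2:(0,2)->E->(0,3)
  grid max=4 at (0,3)
Step 3: ant0:(0,2)->E->(0,3) | ant1:(2,1)->S->(3,1) | ant2:(0,3)->W->(0,2)
  grid max=5 at (0,3)
Step 4: ant0:(0,3)->W->(0,2) | ant1:(3,1)->N->(2,1) | ant2:(0,2)->E->(0,3)
  grid max=6 at (0,3)
Step 5: ant0:(0,2)->E->(0,3) | ant1:(2,1)->S->(3,1) | ant2:(0,3)->W->(0,2)
  grid max=7 at (0,3)
Step 6: ant0:(0,3)->W->(0,2) | ant1:(3,1)->N->(2,1) | ant2:(0,2)->E->(0,3)
  grid max=8 at (0,3)

(0,2) (2,1) (0,3)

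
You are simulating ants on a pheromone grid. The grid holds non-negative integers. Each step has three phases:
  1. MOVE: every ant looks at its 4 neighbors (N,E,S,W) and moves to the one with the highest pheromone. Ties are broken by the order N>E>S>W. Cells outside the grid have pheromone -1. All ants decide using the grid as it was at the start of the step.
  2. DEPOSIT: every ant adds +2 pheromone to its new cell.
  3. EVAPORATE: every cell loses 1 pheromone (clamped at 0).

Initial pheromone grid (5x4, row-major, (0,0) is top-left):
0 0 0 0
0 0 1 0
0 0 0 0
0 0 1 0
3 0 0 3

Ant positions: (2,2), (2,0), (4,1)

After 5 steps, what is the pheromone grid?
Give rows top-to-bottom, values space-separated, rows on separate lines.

After step 1: ants at (1,2),(1,0),(4,0)
  0 0 0 0
  1 0 2 0
  0 0 0 0
  0 0 0 0
  4 0 0 2
After step 2: ants at (0,2),(0,0),(3,0)
  1 0 1 0
  0 0 1 0
  0 0 0 0
  1 0 0 0
  3 0 0 1
After step 3: ants at (1,2),(0,1),(4,0)
  0 1 0 0
  0 0 2 0
  0 0 0 0
  0 0 0 0
  4 0 0 0
After step 4: ants at (0,2),(0,2),(3,0)
  0 0 3 0
  0 0 1 0
  0 0 0 0
  1 0 0 0
  3 0 0 0
After step 5: ants at (1,2),(1,2),(4,0)
  0 0 2 0
  0 0 4 0
  0 0 0 0
  0 0 0 0
  4 0 0 0

0 0 2 0
0 0 4 0
0 0 0 0
0 0 0 0
4 0 0 0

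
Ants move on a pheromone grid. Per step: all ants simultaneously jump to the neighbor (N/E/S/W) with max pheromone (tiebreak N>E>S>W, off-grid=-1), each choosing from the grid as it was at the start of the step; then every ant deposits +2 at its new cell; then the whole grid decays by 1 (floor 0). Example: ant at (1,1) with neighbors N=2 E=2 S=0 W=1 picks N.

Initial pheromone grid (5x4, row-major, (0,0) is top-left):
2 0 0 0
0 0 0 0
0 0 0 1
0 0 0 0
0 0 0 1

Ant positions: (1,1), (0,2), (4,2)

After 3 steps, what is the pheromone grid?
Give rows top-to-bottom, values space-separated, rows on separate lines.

After step 1: ants at (0,1),(0,3),(4,3)
  1 1 0 1
  0 0 0 0
  0 0 0 0
  0 0 0 0
  0 0 0 2
After step 2: ants at (0,0),(1,3),(3,3)
  2 0 0 0
  0 0 0 1
  0 0 0 0
  0 0 0 1
  0 0 0 1
After step 3: ants at (0,1),(0,3),(4,3)
  1 1 0 1
  0 0 0 0
  0 0 0 0
  0 0 0 0
  0 0 0 2

1 1 0 1
0 0 0 0
0 0 0 0
0 0 0 0
0 0 0 2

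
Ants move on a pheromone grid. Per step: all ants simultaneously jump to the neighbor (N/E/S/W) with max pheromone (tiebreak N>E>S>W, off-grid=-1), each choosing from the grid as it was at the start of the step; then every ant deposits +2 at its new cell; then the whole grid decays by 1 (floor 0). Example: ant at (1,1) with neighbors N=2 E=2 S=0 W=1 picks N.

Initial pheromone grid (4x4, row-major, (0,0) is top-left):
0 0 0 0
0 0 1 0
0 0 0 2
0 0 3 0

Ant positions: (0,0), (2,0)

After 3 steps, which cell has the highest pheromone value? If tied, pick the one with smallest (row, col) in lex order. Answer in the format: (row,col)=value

Step 1: ant0:(0,0)->E->(0,1) | ant1:(2,0)->N->(1,0)
  grid max=2 at (3,2)
Step 2: ant0:(0,1)->E->(0,2) | ant1:(1,0)->N->(0,0)
  grid max=1 at (0,0)
Step 3: ant0:(0,2)->E->(0,3) | ant1:(0,0)->E->(0,1)
  grid max=1 at (0,1)
Final grid:
  0 1 0 1
  0 0 0 0
  0 0 0 0
  0 0 0 0
Max pheromone 1 at (0,1)

Answer: (0,1)=1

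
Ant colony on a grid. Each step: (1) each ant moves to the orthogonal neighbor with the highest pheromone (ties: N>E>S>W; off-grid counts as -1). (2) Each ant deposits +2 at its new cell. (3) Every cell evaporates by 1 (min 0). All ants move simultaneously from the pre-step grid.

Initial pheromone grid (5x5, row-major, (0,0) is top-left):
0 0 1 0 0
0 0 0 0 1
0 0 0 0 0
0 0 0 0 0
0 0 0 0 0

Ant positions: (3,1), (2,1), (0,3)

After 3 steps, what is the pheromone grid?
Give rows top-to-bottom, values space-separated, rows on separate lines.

After step 1: ants at (2,1),(1,1),(0,2)
  0 0 2 0 0
  0 1 0 0 0
  0 1 0 0 0
  0 0 0 0 0
  0 0 0 0 0
After step 2: ants at (1,1),(2,1),(0,3)
  0 0 1 1 0
  0 2 0 0 0
  0 2 0 0 0
  0 0 0 0 0
  0 0 0 0 0
After step 3: ants at (2,1),(1,1),(0,2)
  0 0 2 0 0
  0 3 0 0 0
  0 3 0 0 0
  0 0 0 0 0
  0 0 0 0 0

0 0 2 0 0
0 3 0 0 0
0 3 0 0 0
0 0 0 0 0
0 0 0 0 0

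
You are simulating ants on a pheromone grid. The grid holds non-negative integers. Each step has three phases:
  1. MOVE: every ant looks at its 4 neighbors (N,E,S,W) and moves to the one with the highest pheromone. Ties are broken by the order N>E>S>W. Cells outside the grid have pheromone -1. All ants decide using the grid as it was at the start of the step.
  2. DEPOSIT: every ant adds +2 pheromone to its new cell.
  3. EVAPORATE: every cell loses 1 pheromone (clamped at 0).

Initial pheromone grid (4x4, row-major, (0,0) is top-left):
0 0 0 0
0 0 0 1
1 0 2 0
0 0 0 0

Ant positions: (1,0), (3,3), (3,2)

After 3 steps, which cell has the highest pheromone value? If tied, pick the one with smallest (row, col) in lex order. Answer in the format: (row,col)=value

Answer: (2,2)=5

Derivation:
Step 1: ant0:(1,0)->S->(2,0) | ant1:(3,3)->N->(2,3) | ant2:(3,2)->N->(2,2)
  grid max=3 at (2,2)
Step 2: ant0:(2,0)->N->(1,0) | ant1:(2,3)->W->(2,2) | ant2:(2,2)->E->(2,3)
  grid max=4 at (2,2)
Step 3: ant0:(1,0)->S->(2,0) | ant1:(2,2)->E->(2,3) | ant2:(2,3)->W->(2,2)
  grid max=5 at (2,2)
Final grid:
  0 0 0 0
  0 0 0 0
  2 0 5 3
  0 0 0 0
Max pheromone 5 at (2,2)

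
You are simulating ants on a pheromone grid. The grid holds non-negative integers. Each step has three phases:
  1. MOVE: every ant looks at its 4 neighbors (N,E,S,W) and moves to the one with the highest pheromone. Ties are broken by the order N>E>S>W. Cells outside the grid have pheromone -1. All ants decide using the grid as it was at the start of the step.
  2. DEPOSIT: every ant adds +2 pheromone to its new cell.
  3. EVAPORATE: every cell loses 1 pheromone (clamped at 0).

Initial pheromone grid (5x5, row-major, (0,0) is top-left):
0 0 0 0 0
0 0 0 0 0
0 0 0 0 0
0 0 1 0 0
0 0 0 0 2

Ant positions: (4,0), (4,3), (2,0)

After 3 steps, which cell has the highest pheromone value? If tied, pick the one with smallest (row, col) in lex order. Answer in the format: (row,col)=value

Step 1: ant0:(4,0)->N->(3,0) | ant1:(4,3)->E->(4,4) | ant2:(2,0)->N->(1,0)
  grid max=3 at (4,4)
Step 2: ant0:(3,0)->N->(2,0) | ant1:(4,4)->N->(3,4) | ant2:(1,0)->N->(0,0)
  grid max=2 at (4,4)
Step 3: ant0:(2,0)->N->(1,0) | ant1:(3,4)->S->(4,4) | ant2:(0,0)->E->(0,1)
  grid max=3 at (4,4)
Final grid:
  0 1 0 0 0
  1 0 0 0 0
  0 0 0 0 0
  0 0 0 0 0
  0 0 0 0 3
Max pheromone 3 at (4,4)

Answer: (4,4)=3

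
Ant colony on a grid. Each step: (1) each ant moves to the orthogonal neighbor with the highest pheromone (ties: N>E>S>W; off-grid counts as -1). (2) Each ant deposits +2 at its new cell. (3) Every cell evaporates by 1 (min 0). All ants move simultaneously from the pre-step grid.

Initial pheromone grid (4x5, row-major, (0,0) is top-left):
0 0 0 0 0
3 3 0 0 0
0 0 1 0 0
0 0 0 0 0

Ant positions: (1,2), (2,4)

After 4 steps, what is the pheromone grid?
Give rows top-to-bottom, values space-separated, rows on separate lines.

After step 1: ants at (1,1),(1,4)
  0 0 0 0 0
  2 4 0 0 1
  0 0 0 0 0
  0 0 0 0 0
After step 2: ants at (1,0),(0,4)
  0 0 0 0 1
  3 3 0 0 0
  0 0 0 0 0
  0 0 0 0 0
After step 3: ants at (1,1),(1,4)
  0 0 0 0 0
  2 4 0 0 1
  0 0 0 0 0
  0 0 0 0 0
After step 4: ants at (1,0),(0,4)
  0 0 0 0 1
  3 3 0 0 0
  0 0 0 0 0
  0 0 0 0 0

0 0 0 0 1
3 3 0 0 0
0 0 0 0 0
0 0 0 0 0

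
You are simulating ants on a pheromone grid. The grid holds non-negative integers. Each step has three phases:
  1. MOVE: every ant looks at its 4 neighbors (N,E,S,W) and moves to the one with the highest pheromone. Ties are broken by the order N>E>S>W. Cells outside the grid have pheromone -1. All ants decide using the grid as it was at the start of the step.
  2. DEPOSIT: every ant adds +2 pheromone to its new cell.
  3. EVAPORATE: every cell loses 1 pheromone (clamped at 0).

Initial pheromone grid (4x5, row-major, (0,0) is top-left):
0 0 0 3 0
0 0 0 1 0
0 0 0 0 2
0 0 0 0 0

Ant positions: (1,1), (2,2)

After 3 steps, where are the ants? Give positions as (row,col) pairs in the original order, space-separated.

Step 1: ant0:(1,1)->N->(0,1) | ant1:(2,2)->N->(1,2)
  grid max=2 at (0,3)
Step 2: ant0:(0,1)->E->(0,2) | ant1:(1,2)->N->(0,2)
  grid max=3 at (0,2)
Step 3: ant0:(0,2)->E->(0,3) | ant1:(0,2)->E->(0,3)
  grid max=4 at (0,3)

(0,3) (0,3)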